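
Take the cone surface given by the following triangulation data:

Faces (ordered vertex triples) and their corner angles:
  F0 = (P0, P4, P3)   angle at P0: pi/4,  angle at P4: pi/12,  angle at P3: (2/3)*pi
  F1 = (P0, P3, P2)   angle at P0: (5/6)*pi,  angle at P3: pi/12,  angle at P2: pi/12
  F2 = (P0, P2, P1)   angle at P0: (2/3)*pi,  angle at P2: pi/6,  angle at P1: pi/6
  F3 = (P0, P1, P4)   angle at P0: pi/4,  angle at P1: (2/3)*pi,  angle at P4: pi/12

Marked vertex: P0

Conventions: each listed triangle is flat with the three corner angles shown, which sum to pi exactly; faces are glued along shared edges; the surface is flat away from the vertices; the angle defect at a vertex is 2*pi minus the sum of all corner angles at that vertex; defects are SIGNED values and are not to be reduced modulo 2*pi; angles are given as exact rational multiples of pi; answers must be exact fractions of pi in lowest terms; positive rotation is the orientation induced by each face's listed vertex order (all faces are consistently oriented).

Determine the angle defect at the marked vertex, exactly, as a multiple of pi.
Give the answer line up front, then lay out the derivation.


Answer: defect(P0) = 0

Sum of corner angles at P0: 2*pi
defect = 2*pi - 2*pi


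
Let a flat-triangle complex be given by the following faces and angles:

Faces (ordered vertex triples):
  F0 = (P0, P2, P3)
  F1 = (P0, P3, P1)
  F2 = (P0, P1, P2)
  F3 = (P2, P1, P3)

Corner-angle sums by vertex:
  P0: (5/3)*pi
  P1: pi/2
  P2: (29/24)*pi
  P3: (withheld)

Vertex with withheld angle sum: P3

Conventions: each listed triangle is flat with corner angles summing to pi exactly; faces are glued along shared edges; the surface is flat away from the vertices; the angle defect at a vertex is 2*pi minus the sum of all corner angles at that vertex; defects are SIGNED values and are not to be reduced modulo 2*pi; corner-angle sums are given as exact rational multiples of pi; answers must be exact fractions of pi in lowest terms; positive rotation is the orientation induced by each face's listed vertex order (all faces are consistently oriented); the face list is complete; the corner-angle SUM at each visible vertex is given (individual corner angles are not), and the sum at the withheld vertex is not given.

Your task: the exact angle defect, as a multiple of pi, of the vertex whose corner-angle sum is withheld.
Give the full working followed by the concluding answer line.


V = 4, E = 6, F = 4; chi = V - E + F = 2
Gauss-Bonnet: total defect = 2*pi*chi = 4*pi; visible defects sum to (21/8)*pi

Answer: defect(P3) = (11/8)*pi


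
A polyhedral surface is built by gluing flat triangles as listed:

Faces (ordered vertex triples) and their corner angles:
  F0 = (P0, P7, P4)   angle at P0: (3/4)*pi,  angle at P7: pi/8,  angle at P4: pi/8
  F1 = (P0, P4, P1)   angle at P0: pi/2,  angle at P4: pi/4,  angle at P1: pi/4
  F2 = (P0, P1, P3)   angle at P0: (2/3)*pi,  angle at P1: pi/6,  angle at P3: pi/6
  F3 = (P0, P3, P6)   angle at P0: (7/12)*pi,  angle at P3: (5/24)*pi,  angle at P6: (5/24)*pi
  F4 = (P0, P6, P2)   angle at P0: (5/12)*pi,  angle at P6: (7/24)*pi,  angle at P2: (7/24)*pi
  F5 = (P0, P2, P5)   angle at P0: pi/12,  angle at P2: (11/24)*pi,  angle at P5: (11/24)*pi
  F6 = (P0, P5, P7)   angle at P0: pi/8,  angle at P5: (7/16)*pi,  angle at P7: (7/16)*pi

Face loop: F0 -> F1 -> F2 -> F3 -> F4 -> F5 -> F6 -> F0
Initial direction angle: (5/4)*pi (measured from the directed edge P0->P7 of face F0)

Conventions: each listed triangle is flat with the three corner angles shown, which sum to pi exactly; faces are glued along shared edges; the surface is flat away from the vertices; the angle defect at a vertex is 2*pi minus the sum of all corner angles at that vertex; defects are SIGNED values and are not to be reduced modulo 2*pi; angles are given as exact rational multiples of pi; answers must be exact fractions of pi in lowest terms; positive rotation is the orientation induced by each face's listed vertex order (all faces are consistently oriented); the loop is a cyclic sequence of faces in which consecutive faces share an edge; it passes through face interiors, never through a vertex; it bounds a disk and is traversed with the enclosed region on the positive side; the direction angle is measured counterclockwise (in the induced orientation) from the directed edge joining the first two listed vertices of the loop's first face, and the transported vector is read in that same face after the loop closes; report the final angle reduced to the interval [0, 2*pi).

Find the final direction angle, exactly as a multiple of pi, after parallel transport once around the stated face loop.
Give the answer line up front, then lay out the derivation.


Answer: final direction angle = pi/8

enclosed vertex P0: corner angles sum to (25/8)*pi, defect = 2*pi - (25/8)*pi = (-9/8)*pi
holonomy = initial angle + sum of enclosed defects (mod 2*pi), positive in the induced orientation
final angle = (5/4)*pi - (9/8)*pi = pi/8 (mod 2*pi)


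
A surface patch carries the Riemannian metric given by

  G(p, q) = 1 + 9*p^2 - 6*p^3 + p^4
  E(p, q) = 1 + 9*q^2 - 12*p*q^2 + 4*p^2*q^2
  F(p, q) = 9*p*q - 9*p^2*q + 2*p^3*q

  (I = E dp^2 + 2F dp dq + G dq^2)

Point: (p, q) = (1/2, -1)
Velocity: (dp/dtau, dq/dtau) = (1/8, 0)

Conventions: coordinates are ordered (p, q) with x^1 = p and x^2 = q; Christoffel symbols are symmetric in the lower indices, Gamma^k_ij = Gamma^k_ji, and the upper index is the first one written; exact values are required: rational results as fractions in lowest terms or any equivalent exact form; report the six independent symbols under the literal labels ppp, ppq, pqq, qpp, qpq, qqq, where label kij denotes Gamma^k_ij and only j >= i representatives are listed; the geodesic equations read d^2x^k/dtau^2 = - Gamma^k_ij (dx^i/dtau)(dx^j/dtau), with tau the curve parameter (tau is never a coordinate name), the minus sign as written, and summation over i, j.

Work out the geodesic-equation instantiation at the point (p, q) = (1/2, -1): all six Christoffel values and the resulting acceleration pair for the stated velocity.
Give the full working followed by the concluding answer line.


E = 5, F = -5/2, G = 41/16 at the point
E_p = -8, E_q = -8, F_p = -3/2, F_q = 5/2, G_p = 5, G_q = 0
EG - F^2 = 105/16;  g^inv = (16/105) * [[41/16, 5/2], [5/2, 5]]
first-kind symbols [ij,l] = (1/2)(d_i g_jl + d_j g_il - d_l g_ij): [pp,p] = E_p/2 = -4, [pp,q] = F_p - E_q/2 = 5/2, [pq,p] = E_q/2 = -4, [pq,q] = G_p/2 = 5/2, [qq,p] = F_q - G_p/2 = 0, [qq,q] = G_q/2 = 0
Gamma^p_ij = (G*[ij,p] - F*[ij,q])/(EG - F^2), Gamma^q_ij = (E*[ij,q] - F*[ij,p])/(EG - F^2)
Gamma_ppp = -64/105, Gamma_ppq = -64/105, Gamma_pqq = 0, Gamma_qpp = 8/21, Gamma_qpq = 8/21, Gamma_qqq = 0
d^2p/dtau^2 = -(Gamma_ppp*(1/8)^2 + 2*Gamma_ppq*(1/8)*(0) + Gamma_pqq*(0)^2) = 1/105
d^2q/dtau^2 = -(Gamma_qpp*(1/8)^2 + 2*Gamma_qpq*(1/8)*(0) + Gamma_qqq*(0)^2) = -1/168

Answer: Gamma_ppp = -64/105, Gamma_ppq = -64/105, Gamma_pqq = 0, Gamma_qpp = 8/21, Gamma_qpq = 8/21, Gamma_qqq = 0; accelerations (d^2p/dtau^2, d^2q/dtau^2) = (1/105, -1/168)


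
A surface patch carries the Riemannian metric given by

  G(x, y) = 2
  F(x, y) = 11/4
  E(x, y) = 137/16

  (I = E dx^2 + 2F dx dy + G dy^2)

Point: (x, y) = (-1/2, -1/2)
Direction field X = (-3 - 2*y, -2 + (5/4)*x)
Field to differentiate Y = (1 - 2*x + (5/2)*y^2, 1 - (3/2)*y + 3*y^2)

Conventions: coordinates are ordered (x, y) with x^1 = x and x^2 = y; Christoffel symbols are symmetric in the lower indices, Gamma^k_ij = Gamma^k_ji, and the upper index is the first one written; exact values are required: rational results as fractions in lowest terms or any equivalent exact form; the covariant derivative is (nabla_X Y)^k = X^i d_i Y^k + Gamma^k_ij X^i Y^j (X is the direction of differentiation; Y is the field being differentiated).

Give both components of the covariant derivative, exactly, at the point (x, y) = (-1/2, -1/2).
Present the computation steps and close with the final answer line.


E = 137/16, F = 11/4, G = 2 at the point
E_x = 0, E_y = 0, F_x = 0, F_y = 0, G_x = 0, G_y = 0
EG - F^2 = 153/16;  g^inv = (16/153) * [[2, -11/4], [-11/4, 137/16]]
first-kind symbols [ij,l] = (1/2)(d_i g_jl + d_j g_il - d_l g_ij): [xx,x] = E_x/2 = 0, [xx,y] = F_x - E_y/2 = 0, [xy,x] = E_y/2 = 0, [xy,y] = G_x/2 = 0, [yy,x] = F_y - G_x/2 = 0, [yy,y] = G_y/2 = 0
Gamma^x_ij = (G*[ij,x] - F*[ij,y])/(EG - F^2), Gamma^y_ij = (E*[ij,y] - F*[ij,x])/(EG - F^2)
Gamma_xxx = 0, Gamma_xxy = 0, Gamma_xyy = 0, Gamma_yxx = 0, Gamma_yxy = 0, Gamma_yyy = 0
X = (-2, -21/8), Y = (21/8, 5/2) at the point

Answer: (nabla_X Y)^x = 169/16, (nabla_X Y)^y = 189/16


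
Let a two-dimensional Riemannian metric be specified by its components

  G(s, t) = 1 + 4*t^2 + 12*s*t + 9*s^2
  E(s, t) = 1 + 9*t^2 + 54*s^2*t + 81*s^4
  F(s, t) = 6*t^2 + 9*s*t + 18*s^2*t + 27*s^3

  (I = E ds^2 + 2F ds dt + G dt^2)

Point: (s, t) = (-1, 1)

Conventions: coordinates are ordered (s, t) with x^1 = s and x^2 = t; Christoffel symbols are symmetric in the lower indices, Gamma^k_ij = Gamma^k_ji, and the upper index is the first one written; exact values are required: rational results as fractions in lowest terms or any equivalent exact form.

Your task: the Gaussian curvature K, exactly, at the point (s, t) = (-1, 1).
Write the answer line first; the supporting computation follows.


Answer: K = -45/21316

E = 145, F = -12, G = 2, EG - F^2 = 146 at the point
E_s = -432, E_t = 72, F_s = 54, F_t = 21, G_s = -6, G_t = -4
E_tt = 18, F_st = -27, G_ss = 18
K follows from Brioschi's formula, (det M1 - det M2)/(EG - F^2)^2.
M1 = [[-E_tt/2 + F_st - G_ss/2, E_s/2, F_s - E_t/2], [F_t - G_s/2, E, F], [G_t/2, F, G]] = [[-45, -216, 18], [24, 145, -12], [-2, -12, 2]]; det M1 = -1350
M2 = [[0, E_t/2, G_s/2], [E_t/2, E, F], [G_s/2, F, G]] = [[0, 36, -3], [36, 145, -12], [-3, -12, 2]]; det M2 = -1305
det M1 - det M2 = -45; K = -45 / (146)^2 = -45/21316


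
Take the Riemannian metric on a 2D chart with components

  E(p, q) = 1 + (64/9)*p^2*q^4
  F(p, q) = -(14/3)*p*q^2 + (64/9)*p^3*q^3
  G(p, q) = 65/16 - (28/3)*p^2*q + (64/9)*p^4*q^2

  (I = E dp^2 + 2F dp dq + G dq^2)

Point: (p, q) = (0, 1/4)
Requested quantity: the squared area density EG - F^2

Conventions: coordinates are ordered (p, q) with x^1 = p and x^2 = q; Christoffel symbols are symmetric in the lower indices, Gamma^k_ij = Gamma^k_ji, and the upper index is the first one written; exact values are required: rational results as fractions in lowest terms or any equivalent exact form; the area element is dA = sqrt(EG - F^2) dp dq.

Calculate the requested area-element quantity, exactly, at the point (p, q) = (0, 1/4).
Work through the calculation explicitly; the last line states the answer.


E = 1, F = 0, G = 65/16; EG - F^2 = 65/16

Answer: EG - F^2 = 65/16


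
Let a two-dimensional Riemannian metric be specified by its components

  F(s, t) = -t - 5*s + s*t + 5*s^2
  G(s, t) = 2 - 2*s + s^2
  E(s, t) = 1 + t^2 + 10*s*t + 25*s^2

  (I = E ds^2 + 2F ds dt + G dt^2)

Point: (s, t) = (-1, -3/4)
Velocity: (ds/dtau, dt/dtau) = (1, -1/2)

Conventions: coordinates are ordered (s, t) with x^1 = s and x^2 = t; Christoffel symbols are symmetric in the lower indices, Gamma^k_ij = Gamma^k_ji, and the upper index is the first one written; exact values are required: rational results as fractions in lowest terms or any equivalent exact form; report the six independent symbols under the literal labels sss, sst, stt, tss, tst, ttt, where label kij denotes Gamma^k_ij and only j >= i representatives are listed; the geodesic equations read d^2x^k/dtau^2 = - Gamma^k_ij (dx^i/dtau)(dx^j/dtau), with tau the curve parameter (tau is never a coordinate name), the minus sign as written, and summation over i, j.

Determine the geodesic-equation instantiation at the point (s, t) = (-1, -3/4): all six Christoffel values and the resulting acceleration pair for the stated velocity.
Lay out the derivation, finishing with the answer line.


E = 545/16, F = 23/2, G = 5 at the point
E_s = -115/2, E_t = -23/2, F_s = -63/4, F_t = -2, G_s = -4, G_t = 0
EG - F^2 = 609/16;  g^inv = (16/609) * [[5, -23/2], [-23/2, 545/16]]
first-kind symbols [ij,l] = (1/2)(d_i g_jl + d_j g_il - d_l g_ij): [ss,s] = E_s/2 = -115/4, [ss,t] = F_s - E_t/2 = -10, [st,s] = E_t/2 = -23/4, [st,t] = G_s/2 = -2, [tt,s] = F_t - G_s/2 = 0, [tt,t] = G_t/2 = 0
Gamma^s_ij = (G*[ij,s] - F*[ij,t])/(EG - F^2), Gamma^t_ij = (E*[ij,t] - F*[ij,s])/(EG - F^2)
Gamma_sss = -460/609, Gamma_sst = -92/609, Gamma_stt = 0, Gamma_tss = -160/609, Gamma_tst = -32/609, Gamma_ttt = 0
d^2s/dtau^2 = -(Gamma_sss*(1)^2 + 2*Gamma_sst*(1)*(-1/2) + Gamma_stt*(-1/2)^2) = 368/609
d^2t/dtau^2 = -(Gamma_tss*(1)^2 + 2*Gamma_tst*(1)*(-1/2) + Gamma_ttt*(-1/2)^2) = 128/609

Answer: Gamma_sss = -460/609, Gamma_sst = -92/609, Gamma_stt = 0, Gamma_tss = -160/609, Gamma_tst = -32/609, Gamma_ttt = 0; accelerations (d^2s/dtau^2, d^2t/dtau^2) = (368/609, 128/609)


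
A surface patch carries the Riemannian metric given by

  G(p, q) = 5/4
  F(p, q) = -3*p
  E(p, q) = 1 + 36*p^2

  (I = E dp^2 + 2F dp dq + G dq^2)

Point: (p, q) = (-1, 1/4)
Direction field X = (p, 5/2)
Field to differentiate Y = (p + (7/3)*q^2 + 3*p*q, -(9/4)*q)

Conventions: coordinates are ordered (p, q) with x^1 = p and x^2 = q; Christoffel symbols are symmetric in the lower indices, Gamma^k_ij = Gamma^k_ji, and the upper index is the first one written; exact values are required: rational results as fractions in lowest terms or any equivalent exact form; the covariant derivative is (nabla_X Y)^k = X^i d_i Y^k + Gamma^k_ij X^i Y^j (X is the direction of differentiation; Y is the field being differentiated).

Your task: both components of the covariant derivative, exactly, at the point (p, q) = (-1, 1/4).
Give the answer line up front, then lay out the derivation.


Answer: (nabla_X Y)^p = -3524/447, (nabla_X Y)^q = -6859/1192

E = 37, F = 3, G = 5/4 at the point
E_p = -72, E_q = 0, F_p = -3, F_q = 0, G_p = 0, G_q = 0
EG - F^2 = 149/4;  g^inv = (4/149) * [[5/4, -3], [-3, 37]]
first-kind symbols [ij,l] = (1/2)(d_i g_jl + d_j g_il - d_l g_ij): [pp,p] = E_p/2 = -36, [pp,q] = F_p - E_q/2 = -3, [pq,p] = E_q/2 = 0, [pq,q] = G_p/2 = 0, [qq,p] = F_q - G_p/2 = 0, [qq,q] = G_q/2 = 0
Gamma^p_ij = (G*[ij,p] - F*[ij,q])/(EG - F^2), Gamma^q_ij = (E*[ij,q] - F*[ij,p])/(EG - F^2)
Gamma_ppp = -144/149, Gamma_ppq = 0, Gamma_pqq = 0, Gamma_qpp = -12/149, Gamma_qpq = 0, Gamma_qqq = 0
X = (-1, 5/2), Y = (-77/48, -9/16) at the point


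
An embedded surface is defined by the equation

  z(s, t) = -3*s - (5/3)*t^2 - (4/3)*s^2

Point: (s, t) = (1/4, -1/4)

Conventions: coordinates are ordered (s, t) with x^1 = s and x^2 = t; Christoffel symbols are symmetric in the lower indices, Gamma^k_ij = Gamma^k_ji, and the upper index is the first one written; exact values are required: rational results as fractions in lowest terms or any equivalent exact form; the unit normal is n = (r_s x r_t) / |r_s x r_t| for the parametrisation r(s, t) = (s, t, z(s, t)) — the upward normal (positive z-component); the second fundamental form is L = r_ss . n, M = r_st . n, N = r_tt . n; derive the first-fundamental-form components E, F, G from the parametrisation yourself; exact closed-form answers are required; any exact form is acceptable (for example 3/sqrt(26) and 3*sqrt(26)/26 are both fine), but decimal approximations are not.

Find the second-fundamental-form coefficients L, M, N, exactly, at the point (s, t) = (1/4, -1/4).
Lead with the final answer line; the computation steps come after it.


Answer: L = -16*sqrt(545)/545, M = 0, N = -4*sqrt(545)/109

z_s = -11/3, z_t = 5/6, z_ss = -8/3, z_st = 0, z_tt = -10/3
E = 130/9, F = -55/18, G = 61/36; answer radicand W^2 = 545/36
unnormalised second-form numerators: l = -8/3, m = 0, n = -10/3; L = l/sqrt(545/36), and similarly M = m/sqrt(W^2), N = n/sqrt(W^2)


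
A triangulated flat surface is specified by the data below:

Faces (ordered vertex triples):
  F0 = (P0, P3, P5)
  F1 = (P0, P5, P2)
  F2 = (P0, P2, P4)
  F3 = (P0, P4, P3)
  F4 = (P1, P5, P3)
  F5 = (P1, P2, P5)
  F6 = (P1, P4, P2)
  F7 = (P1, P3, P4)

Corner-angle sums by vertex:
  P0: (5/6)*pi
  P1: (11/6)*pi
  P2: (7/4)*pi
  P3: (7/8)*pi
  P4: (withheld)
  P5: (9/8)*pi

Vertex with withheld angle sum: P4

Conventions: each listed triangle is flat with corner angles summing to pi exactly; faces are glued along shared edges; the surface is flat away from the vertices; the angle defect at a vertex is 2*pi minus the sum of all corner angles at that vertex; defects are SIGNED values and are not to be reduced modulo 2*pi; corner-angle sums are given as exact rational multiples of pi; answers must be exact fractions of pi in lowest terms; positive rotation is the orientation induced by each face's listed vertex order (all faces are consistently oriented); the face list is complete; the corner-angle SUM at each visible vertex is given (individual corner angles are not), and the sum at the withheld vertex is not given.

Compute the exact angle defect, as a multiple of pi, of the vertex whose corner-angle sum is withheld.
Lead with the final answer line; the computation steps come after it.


Answer: defect(P4) = (5/12)*pi

V = 6, E = 12, F = 8; chi = V - E + F = 2
Gauss-Bonnet: total defect = 2*pi*chi = 4*pi; visible defects sum to (43/12)*pi


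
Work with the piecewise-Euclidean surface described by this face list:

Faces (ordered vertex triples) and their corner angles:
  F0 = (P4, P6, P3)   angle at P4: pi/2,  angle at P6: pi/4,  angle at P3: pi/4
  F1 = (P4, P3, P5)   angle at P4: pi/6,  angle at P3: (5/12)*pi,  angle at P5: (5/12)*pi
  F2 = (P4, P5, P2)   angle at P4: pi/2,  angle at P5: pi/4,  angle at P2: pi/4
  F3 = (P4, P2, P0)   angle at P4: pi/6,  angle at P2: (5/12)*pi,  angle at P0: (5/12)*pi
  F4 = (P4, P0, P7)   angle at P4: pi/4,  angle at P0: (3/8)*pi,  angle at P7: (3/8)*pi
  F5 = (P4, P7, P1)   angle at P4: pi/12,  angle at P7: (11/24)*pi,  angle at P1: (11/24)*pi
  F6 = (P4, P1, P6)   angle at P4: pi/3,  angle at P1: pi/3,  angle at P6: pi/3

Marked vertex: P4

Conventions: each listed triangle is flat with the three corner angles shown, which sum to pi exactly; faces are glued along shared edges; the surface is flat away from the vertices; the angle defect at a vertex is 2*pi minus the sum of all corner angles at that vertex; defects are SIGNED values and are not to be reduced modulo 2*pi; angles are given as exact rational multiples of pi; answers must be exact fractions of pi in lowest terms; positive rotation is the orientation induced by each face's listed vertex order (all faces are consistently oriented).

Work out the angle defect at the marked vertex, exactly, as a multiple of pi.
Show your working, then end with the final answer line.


Sum of corner angles at P4: 2*pi
defect = 2*pi - 2*pi

Answer: defect(P4) = 0


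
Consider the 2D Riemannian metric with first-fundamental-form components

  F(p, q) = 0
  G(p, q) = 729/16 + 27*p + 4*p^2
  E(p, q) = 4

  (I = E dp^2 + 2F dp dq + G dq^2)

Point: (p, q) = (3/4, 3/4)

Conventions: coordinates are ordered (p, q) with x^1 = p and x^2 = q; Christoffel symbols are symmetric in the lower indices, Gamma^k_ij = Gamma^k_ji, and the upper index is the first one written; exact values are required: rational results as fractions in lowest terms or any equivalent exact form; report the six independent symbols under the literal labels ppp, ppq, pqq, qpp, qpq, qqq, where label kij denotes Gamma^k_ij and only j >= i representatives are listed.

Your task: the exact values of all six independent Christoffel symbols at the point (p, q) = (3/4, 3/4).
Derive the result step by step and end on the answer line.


E = 4, F = 0, G = 1089/16 at the point
E_p = 0, E_q = 0, F_p = 0, F_q = 0, G_p = 33, G_q = 0
EG - F^2 = 1089/4;  g^inv = (4/1089) * [[1089/16, 0], [0, 4]]
first-kind symbols [ij,l] = (1/2)(d_i g_jl + d_j g_il - d_l g_ij): [pp,p] = E_p/2 = 0, [pp,q] = F_p - E_q/2 = 0, [pq,p] = E_q/2 = 0, [pq,q] = G_p/2 = 33/2, [qq,p] = F_q - G_p/2 = -33/2, [qq,q] = G_q/2 = 0
Gamma^p_ij = (G*[ij,p] - F*[ij,q])/(EG - F^2), Gamma^q_ij = (E*[ij,q] - F*[ij,p])/(EG - F^2)

Answer: Gamma_ppp = 0, Gamma_ppq = 0, Gamma_pqq = -33/8, Gamma_qpp = 0, Gamma_qpq = 8/33, Gamma_qqq = 0


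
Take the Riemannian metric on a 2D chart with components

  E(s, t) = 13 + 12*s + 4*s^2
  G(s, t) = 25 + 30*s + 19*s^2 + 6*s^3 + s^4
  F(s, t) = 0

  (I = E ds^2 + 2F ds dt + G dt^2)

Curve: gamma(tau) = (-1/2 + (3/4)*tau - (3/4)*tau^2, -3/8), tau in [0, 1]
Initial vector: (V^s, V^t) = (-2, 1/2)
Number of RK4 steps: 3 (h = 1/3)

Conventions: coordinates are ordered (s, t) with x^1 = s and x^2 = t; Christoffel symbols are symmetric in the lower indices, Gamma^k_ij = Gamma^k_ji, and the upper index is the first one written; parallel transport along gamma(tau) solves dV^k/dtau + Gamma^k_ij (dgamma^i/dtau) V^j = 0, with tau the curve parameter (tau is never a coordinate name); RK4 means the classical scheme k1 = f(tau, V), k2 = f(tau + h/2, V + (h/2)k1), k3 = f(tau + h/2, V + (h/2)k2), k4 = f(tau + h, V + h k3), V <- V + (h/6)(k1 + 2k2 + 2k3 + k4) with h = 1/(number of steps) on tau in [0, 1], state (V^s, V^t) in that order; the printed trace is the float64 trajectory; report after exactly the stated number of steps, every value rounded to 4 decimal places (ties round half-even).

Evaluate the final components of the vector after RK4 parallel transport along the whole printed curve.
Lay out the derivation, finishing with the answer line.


gamma'(tau) = (3/4 - (3/2)*tau, 0); f(tau, V)^k = -Gamma^k_ij(gamma(tau)) gamma'^i(tau) V^j; h = 1/3; intermediate values shown to 6 dp
curve data and Christoffel symbols at the stage parameters:
  tau = 0.000000: gamma = (-0.500000, -0.375000), gamma' = (0.750000, 0.000000); Gamma_sss = 0.500000, Gamma_sst = 0.000000, Gamma_stt = -0.937500, Gamma_tss = 0.000000, Gamma_tst = 0.533333, Gamma_ttt = 0.000000
  tau = 0.166667: gamma = (-0.395833, -0.375000), gamma' = (0.500000, 0.000000); Gamma_sss = 0.497555, Gamma_sst = 0.000000, Gamma_stt = -0.987444, Gamma_tss = 0.000000, Gamma_tst = 0.556370, Gamma_ttt = 0.000000
  tau = 0.333333: gamma = (-0.333333, -0.375000), gamma' = (0.250000, 0.000000); Gamma_sss = 0.494118, Gamma_sst = 0.000000, Gamma_stt = -1.015686, Gamma_tss = 0.000000, Gamma_tst = 0.567568, Gamma_ttt = 0.000000
  tau = 0.500000: gamma = (-0.312500, -0.375000), gamma' = (0.000000, 0.000000); Gamma_sss = 0.492707, Gamma_sst = 0.000000, Gamma_stt = -1.024868, Gamma_tss = 0.000000, Gamma_tst = 0.570892, Gamma_ttt = 0.000000
  tau = 0.666667: gamma = (-0.333333, -0.375000), gamma' = (-0.250000, 0.000000); Gamma_sss = 0.494118, Gamma_sst = 0.000000, Gamma_stt = -1.015686, Gamma_tss = 0.000000, Gamma_tst = 0.567568, Gamma_ttt = 0.000000
  tau = 0.833333: gamma = (-0.395833, -0.375000), gamma' = (-0.500000, 0.000000); Gamma_sss = 0.497555, Gamma_sst = 0.000000, Gamma_stt = -0.987444, Gamma_tss = 0.000000, Gamma_tst = 0.556370, Gamma_ttt = 0.000000
  tau = 1.000000: gamma = (-0.500000, -0.375000), gamma' = (-0.750000, 0.000000); Gamma_sss = 0.500000, Gamma_sst = 0.000000, Gamma_stt = -0.937500, Gamma_tss = 0.000000, Gamma_tst = 0.533333, Gamma_ttt = 0.000000
step 0: V^s = -2.0000, V^t = 0.5000
step 1: k1 = (0.750000, -0.200000), k2 = (0.466458, -0.129820), k3 = (0.478215, -0.133073), k4 = (0.227368, -0.064652); V <- V + (h/6)(k1 + 2k2 + 2k3 + k4): V^s = -1.8407, V^t = 0.4561
step 2: k1 = (0.227385, -0.064715), k2 = (0.000000, 0.000000), k3 = (0.000000, 0.000000), k4 = (-0.227385, 0.064715); V <- V + (h/6)(k1 + 2k2 + 2k3 + k4): V^s = -1.8407, V^t = 0.4561
step 3: k1 = (-0.227385, 0.064715), k2 = (-0.467363, 0.129877), k3 = (-0.477313, 0.132898), k4 = (-0.749941, 0.200154); V <- V + (h/6)(k1 + 2k2 + 2k3 + k4): V^s = -2.0000, V^t = 0.5000

Answer: V^s = -2.0000, V^t = 0.5000


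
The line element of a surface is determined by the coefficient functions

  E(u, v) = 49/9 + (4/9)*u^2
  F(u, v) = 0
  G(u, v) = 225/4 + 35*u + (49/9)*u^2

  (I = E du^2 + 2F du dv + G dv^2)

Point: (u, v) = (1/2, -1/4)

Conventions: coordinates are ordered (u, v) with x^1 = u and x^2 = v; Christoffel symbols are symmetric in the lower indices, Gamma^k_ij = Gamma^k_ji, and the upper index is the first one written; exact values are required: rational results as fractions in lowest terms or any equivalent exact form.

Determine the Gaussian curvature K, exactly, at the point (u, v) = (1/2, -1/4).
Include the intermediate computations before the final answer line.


E = 50/9, F = 0, G = 676/9, EG - F^2 = 33800/81 at the point
E_u = 4/9, E_v = 0, F_u = 0, F_v = 0, G_u = 364/9, G_v = 0
E_vv = 0, F_uv = 0, G_uu = 98/9
Compute both Brioschi determinants and normalise by (EG - F^2)^2.
M1 = [[-E_vv/2 + F_uv - G_uu/2, E_u/2, F_u - E_v/2], [F_v - G_u/2, E, F], [G_v/2, F, G]] = [[-49/9, 2/9, 0], [-182/9, 50/9, 0], [0, 0, 676/9]]; det M1 = -1410136/729
M2 = [[0, E_v/2, G_u/2], [E_v/2, E, F], [G_u/2, F, G]] = [[0, 0, 182/9], [0, 50/9, 0], [182/9, 0, 676/9]]; det M2 = -1656200/729
det M1 - det M2 = 246064/729; K = 246064/729 / (33800/81)^2 = 63/32500

Answer: K = 63/32500


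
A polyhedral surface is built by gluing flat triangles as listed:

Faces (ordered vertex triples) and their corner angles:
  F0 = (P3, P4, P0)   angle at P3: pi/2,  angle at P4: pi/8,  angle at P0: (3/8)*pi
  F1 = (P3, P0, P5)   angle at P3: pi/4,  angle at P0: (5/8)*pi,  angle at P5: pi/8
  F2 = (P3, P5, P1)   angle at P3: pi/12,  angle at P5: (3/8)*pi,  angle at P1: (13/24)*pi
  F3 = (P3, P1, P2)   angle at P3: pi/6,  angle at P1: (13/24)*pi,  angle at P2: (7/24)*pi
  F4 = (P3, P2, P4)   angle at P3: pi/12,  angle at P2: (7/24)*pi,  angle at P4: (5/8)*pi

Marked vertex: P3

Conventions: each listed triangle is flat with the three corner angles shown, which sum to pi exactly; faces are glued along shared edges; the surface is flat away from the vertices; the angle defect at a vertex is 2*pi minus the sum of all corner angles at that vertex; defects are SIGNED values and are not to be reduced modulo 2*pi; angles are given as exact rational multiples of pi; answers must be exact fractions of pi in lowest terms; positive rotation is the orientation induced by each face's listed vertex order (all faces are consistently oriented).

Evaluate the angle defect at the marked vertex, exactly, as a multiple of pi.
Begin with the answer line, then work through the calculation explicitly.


Answer: defect(P3) = (11/12)*pi

Sum of corner angles at P3: (13/12)*pi
defect = 2*pi - (13/12)*pi


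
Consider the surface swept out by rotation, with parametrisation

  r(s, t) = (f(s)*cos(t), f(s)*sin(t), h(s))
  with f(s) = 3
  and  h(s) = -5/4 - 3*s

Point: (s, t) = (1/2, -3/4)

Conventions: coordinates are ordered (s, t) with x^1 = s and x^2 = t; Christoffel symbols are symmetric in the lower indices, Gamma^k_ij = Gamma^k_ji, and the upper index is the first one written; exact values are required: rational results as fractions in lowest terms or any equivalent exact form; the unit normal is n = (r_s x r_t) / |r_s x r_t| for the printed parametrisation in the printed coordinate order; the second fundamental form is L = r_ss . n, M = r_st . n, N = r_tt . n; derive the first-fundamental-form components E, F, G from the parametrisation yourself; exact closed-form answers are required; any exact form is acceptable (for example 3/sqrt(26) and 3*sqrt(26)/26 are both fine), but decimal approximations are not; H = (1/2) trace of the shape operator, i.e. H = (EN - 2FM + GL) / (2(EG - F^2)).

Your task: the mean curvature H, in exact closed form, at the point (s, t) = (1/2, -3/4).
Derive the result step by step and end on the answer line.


f = 3, f' = 0, f'' = 0, h' = -3, h'' = 0
E = 9, F = 0, G = 9; answer radicand W^2 = 9
unnormalised second-form numerators: l = 0, m = 0, n = -9; L = l/sqrt(9), and similarly M = m/sqrt(W^2), N = n/sqrt(W^2)
H = (E*n - 2*F*m + G*l) / (2*(EG - F^2)*sqrt(W^2)); E*n - 2*F*m + G*l = -81, EG - F^2 = 81, so H = (-1/2)/sqrt(9)

Answer: H = -1/6


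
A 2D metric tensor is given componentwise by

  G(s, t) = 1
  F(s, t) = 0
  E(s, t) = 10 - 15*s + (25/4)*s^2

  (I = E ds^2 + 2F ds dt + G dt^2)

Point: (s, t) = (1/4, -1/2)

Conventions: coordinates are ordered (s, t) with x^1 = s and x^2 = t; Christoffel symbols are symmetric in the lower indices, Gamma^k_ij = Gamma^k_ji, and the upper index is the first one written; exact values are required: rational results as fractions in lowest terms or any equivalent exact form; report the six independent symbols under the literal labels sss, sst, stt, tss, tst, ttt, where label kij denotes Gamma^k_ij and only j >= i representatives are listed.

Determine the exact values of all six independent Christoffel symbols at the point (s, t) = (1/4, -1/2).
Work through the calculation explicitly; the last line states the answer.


E = 425/64, F = 0, G = 1 at the point
E_s = -95/8, E_t = 0, F_s = 0, F_t = 0, G_s = 0, G_t = 0
EG - F^2 = 425/64;  g^inv = (64/425) * [[1, 0], [0, 425/64]]
first-kind symbols [ij,l] = (1/2)(d_i g_jl + d_j g_il - d_l g_ij): [ss,s] = E_s/2 = -95/16, [ss,t] = F_s - E_t/2 = 0, [st,s] = E_t/2 = 0, [st,t] = G_s/2 = 0, [tt,s] = F_t - G_s/2 = 0, [tt,t] = G_t/2 = 0
Gamma^s_ij = (G*[ij,s] - F*[ij,t])/(EG - F^2), Gamma^t_ij = (E*[ij,t] - F*[ij,s])/(EG - F^2)

Answer: Gamma_sss = -76/85, Gamma_sst = 0, Gamma_stt = 0, Gamma_tss = 0, Gamma_tst = 0, Gamma_ttt = 0


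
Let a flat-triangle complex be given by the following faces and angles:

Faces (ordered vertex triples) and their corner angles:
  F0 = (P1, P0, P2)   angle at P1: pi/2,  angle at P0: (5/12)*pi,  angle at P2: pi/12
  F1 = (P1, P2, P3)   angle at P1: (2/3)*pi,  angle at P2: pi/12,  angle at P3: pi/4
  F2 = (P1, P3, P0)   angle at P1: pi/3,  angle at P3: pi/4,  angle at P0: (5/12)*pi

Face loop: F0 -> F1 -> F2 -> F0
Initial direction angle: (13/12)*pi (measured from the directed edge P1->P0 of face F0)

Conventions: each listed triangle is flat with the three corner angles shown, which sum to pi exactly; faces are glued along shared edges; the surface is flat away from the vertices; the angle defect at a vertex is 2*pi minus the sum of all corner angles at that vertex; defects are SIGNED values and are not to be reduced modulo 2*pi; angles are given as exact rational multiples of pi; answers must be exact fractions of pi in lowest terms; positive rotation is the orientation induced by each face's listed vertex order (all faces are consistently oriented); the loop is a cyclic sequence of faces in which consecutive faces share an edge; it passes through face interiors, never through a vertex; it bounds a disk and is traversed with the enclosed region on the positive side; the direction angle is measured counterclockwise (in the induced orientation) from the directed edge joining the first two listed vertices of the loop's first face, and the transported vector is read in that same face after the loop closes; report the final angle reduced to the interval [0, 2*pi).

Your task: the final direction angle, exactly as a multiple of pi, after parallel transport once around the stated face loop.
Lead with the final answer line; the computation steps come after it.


Answer: final direction angle = (19/12)*pi

enclosed vertex P1: corner angles sum to (3/2)*pi, defect = 2*pi - (3/2)*pi = pi/2
transport around the loop rotates by the sum of enclosed defects; add to the initial angle mod 2*pi
final angle = (13/12)*pi + pi/2 = (19/12)*pi (mod 2*pi)


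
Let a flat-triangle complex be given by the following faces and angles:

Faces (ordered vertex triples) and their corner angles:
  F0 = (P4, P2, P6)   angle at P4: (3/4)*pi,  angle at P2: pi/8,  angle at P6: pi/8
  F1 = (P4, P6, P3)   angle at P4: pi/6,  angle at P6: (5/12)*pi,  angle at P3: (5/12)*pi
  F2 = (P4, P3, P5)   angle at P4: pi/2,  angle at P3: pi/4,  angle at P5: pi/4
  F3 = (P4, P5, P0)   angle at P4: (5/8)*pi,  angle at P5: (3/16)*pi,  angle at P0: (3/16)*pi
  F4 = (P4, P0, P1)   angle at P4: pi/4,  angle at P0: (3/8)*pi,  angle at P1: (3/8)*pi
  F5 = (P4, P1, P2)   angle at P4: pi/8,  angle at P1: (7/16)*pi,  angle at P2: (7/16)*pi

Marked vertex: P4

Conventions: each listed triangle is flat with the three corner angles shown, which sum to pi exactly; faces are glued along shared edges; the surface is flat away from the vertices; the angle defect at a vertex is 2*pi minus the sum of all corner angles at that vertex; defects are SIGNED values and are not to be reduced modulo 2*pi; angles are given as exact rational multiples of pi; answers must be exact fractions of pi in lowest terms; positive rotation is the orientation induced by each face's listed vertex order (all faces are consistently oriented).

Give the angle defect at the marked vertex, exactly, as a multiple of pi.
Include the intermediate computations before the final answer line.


Sum of corner angles at P4: (29/12)*pi
defect = 2*pi - (29/12)*pi

Answer: defect(P4) = (-5/12)*pi


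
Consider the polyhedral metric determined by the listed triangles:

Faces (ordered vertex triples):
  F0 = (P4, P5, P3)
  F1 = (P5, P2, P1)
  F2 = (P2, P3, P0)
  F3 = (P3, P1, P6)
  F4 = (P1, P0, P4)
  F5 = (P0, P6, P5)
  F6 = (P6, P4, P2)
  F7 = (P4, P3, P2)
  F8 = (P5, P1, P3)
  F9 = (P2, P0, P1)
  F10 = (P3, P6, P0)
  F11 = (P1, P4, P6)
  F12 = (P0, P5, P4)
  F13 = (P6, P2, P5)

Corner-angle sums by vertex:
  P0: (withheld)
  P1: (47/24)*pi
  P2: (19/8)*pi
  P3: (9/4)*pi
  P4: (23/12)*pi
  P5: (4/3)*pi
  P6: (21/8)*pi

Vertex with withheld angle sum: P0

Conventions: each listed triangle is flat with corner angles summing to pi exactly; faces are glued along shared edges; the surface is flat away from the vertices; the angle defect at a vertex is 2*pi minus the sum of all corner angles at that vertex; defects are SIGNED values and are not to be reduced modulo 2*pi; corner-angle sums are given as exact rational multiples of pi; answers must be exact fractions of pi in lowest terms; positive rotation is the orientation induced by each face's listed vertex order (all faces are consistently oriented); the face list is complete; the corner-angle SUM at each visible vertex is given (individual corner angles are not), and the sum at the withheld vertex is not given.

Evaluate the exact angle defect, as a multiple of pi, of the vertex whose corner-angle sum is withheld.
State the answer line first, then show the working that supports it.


Answer: defect(P0) = (11/24)*pi

V = 7, E = 21, F = 14; chi = V - E + F = 0
Gauss-Bonnet: total defect = 2*pi*chi = 0; visible defects sum to (-11/24)*pi


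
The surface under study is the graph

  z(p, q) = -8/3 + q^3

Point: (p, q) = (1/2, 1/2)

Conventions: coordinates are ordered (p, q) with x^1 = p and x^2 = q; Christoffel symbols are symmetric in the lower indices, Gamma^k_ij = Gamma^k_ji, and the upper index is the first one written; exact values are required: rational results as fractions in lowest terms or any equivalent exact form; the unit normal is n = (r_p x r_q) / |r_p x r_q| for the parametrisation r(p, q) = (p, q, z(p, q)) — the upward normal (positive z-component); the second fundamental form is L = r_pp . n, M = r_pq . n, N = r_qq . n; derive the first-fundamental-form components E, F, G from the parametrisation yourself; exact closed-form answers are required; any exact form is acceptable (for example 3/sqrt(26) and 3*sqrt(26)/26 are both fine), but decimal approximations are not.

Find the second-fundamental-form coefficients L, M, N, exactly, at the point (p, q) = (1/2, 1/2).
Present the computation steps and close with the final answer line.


z_p = 0, z_q = 3/4, z_pp = 0, z_pq = 0, z_qq = 3
E = 1, F = 0, G = 25/16; answer radicand W^2 = 25/16
unnormalised second-form numerators: l = 0, m = 0, n = 3; L = l/sqrt(25/16), and similarly M = m/sqrt(W^2), N = n/sqrt(W^2)

Answer: L = 0, M = 0, N = 12/5


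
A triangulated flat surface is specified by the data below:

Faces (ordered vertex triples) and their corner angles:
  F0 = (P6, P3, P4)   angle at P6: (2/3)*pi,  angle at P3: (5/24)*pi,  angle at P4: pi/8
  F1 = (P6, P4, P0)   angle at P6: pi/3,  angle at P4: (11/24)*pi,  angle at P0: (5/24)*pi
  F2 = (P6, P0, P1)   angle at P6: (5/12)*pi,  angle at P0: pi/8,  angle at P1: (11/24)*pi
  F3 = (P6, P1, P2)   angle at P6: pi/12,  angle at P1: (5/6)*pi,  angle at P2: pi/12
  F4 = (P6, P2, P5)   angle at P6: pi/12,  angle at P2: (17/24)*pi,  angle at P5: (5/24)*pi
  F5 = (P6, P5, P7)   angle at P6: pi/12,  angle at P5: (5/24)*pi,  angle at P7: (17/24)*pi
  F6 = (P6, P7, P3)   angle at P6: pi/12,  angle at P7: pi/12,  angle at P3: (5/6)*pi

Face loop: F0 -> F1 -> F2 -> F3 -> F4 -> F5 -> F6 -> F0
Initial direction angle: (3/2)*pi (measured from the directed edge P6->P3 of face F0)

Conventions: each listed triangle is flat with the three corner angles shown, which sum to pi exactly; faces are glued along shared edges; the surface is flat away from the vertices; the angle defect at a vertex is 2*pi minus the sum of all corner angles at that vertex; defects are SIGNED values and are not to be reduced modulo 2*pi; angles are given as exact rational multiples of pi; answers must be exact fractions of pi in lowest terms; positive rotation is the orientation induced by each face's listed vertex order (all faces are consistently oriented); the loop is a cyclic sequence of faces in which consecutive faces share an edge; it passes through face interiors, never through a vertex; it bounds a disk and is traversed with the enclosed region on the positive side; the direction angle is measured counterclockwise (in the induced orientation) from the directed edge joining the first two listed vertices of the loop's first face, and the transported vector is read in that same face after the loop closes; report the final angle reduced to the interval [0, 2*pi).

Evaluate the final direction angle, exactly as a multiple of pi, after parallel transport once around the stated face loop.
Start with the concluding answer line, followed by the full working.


Answer: final direction angle = (7/4)*pi

enclosed vertex P6: corner angles sum to (7/4)*pi, defect = 2*pi - (7/4)*pi = pi/4
transport around the loop rotates by the sum of enclosed defects; add to the initial angle mod 2*pi
final angle = (3/2)*pi + pi/4 = (7/4)*pi (mod 2*pi)


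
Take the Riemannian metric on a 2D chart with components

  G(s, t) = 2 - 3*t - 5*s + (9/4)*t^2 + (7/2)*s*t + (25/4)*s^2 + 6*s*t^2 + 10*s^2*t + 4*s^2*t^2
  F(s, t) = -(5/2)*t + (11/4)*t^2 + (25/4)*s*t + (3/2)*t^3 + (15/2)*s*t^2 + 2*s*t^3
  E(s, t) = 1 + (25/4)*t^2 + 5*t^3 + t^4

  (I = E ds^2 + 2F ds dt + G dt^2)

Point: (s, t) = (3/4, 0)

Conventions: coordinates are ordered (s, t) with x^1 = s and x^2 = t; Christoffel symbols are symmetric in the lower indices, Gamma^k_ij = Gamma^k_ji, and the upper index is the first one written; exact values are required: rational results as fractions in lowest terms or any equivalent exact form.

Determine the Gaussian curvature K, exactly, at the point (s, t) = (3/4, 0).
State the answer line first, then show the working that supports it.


Answer: K = -25600/12769

E = 1, F = 0, G = 113/64, EG - F^2 = 113/64 at the point
E_s = 0, E_t = 0, F_s = 0, F_t = 35/16, G_s = 35/8, G_t = 21/4
E_tt = 25/2, F_st = 25/4, G_ss = 25/2
Evaluate Brioschi's two determinant matrices M1, M2 and divide by (EG - F^2)^2.
M1 = [[-E_tt/2 + F_st - G_ss/2, E_s/2, F_s - E_t/2], [F_t - G_s/2, E, F], [G_t/2, F, G]] = [[-25/4, 0, 0], [0, 1, 0], [21/8, 0, 113/64]]; det M1 = -2825/256
M2 = [[0, E_t/2, G_s/2], [E_t/2, E, F], [G_s/2, F, G]] = [[0, 0, 35/16], [0, 1, 0], [35/16, 0, 113/64]]; det M2 = -1225/256
det M1 - det M2 = -25/4; K = -25/4 / (113/64)^2 = -25600/12769


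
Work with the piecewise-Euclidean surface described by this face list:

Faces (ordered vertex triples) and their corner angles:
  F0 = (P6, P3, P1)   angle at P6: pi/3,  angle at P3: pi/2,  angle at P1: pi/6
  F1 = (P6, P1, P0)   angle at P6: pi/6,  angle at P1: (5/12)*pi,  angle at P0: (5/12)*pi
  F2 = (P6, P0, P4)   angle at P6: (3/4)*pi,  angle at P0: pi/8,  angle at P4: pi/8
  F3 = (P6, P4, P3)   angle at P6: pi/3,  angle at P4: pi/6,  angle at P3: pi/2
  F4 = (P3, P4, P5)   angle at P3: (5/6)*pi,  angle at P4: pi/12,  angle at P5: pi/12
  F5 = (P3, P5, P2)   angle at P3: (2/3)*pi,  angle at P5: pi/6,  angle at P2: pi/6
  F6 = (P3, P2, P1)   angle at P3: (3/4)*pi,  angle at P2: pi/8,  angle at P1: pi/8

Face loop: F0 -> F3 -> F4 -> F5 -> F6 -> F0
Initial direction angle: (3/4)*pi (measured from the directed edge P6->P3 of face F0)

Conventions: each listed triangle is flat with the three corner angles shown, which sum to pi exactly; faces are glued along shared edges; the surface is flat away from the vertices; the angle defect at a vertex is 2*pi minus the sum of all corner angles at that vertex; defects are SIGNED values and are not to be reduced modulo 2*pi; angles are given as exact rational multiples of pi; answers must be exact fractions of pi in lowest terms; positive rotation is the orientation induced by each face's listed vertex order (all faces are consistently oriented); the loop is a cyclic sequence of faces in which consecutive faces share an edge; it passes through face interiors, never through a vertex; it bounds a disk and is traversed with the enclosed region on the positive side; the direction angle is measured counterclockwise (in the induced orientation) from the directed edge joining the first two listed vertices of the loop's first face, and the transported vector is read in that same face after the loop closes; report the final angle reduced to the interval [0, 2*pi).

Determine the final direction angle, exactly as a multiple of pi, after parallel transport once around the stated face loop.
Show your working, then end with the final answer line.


enclosed vertex P3: corner angles sum to (13/4)*pi, defect = 2*pi - (13/4)*pi = (-5/4)*pi
by Gauss-Bonnet the loop rotates the vector by the enclosed defect sum (positive orientation, mod 2*pi)
final angle = (3/4)*pi - (5/4)*pi = (3/2)*pi (mod 2*pi)

Answer: final direction angle = (3/2)*pi
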